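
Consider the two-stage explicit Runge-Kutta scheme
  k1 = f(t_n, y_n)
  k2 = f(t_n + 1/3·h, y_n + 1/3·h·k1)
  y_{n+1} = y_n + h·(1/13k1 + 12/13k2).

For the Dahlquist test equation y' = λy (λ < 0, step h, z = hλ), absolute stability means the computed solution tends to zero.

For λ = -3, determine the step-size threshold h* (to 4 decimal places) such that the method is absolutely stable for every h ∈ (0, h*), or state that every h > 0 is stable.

Test eqn y'=λy, z=hλ:
  k1=λy_n ⇒ h·k1=z·y_n;  k2=λ(1+1/3z)y_n ⇒ h·k2=z(1+1/3z)y_n
  y_{n+1}/y_n = 1 + 1/13z + 12/13z(1+1/3z) = 1 + z + 4/13z²
  R(z) = 1 + z + 4/13z².

Boundary: |R(x)|=1, x<0.
x=-0.37: |R|=0.6721
R=1: x+4/13x²=0 ⇒ x=−13/4=-3.2500; min R=1−1/(4·4/13)=0.1875>−1
Confirm numerically:
  x=-3.165: |R|=0.91722 <1
  x=-2.419: |R|=0.38148 <1
  x=-2.052: |R|=0.24360 <1
  x=-3.658: |R|=1.45922 >1
  x=-3.465: |R|=1.22922 >1
  x=-3.329: |R|=1.08092 >1
Stable set (-3.2500, 0).

(-3.2500,0); λ=-3 ⇒ h* = (13/4)/3 = 1.0833.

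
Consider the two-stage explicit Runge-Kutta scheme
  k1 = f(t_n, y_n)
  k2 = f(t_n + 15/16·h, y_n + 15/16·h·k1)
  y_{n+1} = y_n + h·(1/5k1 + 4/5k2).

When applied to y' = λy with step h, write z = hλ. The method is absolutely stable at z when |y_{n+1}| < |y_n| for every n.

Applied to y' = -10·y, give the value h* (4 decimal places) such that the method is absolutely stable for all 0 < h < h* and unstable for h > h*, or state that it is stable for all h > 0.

On y'=λy, z=hλ:
  k1=λy_n ⇒ h·k1=z·y_n;  k2=λ(1+15/16z)y_n ⇒ h·k2=z(1+15/16z)y_n
  y_{n+1}/y_n = 1 + 1/5z + 4/5z(1+15/16z) = 1 + z + 3/4z²
  Hence R(z) = 1 + z + 3/4z².

Find x<0 with |R(x)|<1.
x=-0.57: |R|=0.6737
R=1: x+3/4x²=0 ⇒ x=−4/3=-1.3333; min R=1−1/(4·3/4)=0.6667>−1
Confirm numerically:
  x=-1.220: |R|=0.89630 <1
  x=-1.077: |R|=0.79295 <1
  x=-0.995: |R|=0.74752 <1
  x=-1.669: |R|=1.42017 >1
  x=-1.628: |R|=1.35979 >1
Stable set (-1.3333, 0).

(-1.3333,0); λ=-10 ⇒ h* = (4/3)/10 = 0.1333.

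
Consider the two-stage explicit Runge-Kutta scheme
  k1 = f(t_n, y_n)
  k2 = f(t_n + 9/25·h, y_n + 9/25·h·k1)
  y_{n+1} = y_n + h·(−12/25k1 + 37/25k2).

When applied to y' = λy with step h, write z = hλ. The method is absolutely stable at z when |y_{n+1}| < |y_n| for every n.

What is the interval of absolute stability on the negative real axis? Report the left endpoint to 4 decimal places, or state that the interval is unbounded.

z∈(-1.8769,0).

On y'=λy, z=hλ:
  k1=λy_n ⇒ h·k1=z·y_n;  k2=λ(1+9/25z)y_n ⇒ h·k2=z(1+9/25z)y_n
  y_{n+1}/y_n = 1 − 12/25z + 37/25z(1+9/25z) = 1 + z + 333/625z²
  so R(z) = 1 + z + 333/625z².

Boundary: |R(x)|=1, x<0.
x=-0.61: |R|=0.5883
R=1: x+333/625x²=0 ⇒ x=−625/333=-1.8769; min R=1−1/(4·333/625)=0.5308>−1
Confirm numerically:
  x=-1.704: |R|=0.84305 <1
  x=-1.542: |R|=0.72487 <1
  x=-1.285: |R|=0.59477 <1
  x=-0.858: |R|=0.53423 <1
  x=-2.388: |R|=1.65032 >1
  x=-2.130: |R|=1.28726 >1
Stable set (-1.8769, 0).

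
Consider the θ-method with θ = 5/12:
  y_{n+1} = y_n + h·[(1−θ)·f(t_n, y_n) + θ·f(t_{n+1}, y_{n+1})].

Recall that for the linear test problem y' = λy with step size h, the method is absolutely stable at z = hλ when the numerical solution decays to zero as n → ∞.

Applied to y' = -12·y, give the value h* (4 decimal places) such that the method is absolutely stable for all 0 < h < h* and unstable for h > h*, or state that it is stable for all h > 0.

(-12.0000,0); λ=-12 ⇒ h* = (12)/12 = 1.0000.

Test eqn y'=λy, z=hλ:
  y_{n+1} = y_n + z·[7/12·y_n + 5/12·y_{n+1}] ⇒ (1 − 5/12z)y_{n+1} = (1 + 7/12z)y_n
  R(z) = (1 + 7/12z)/(1 − 5/12z).

Need |R(x)|<1, x<0.
x=-0.78: |R|=0.4113
R=−1: 1+7/12x = −1+5/12x ⇒ -1/6x=2 ⇒ x=2/(-1/6)=-12.0000
Confirm numerically:
  x=-11.464: |R|=0.98454 <1
  x=-11.321: |R|=0.98021 <1
  x=-10.132: |R|=0.94038 <1
  x=-12.550: |R|=1.01472 >1
  x=-12.534: |R|=1.01430 >1
Interval (-12.0000, 0).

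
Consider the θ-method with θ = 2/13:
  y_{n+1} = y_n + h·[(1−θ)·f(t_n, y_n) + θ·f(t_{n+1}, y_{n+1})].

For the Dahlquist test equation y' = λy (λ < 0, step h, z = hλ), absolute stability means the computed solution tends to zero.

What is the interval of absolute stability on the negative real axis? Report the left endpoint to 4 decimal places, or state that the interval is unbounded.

(-2.8889, 0).

On y'=λy, z=hλ:
  y_{n+1} = y_n + z·[11/13·y_n + 2/13·y_{n+1}] ⇒ (1 − 2/13z)y_{n+1} = (1 + 11/13z)y_n
  Hence R(z) = (1 + 11/13z)/(1 − 2/13z).

Find x<0 with |R(x)|<1.
x=-0.33: |R|=0.6859
R=−1: 1+11/13x = −1+2/13x ⇒ -9/13x=2 ⇒ x=2/(-9/13)=-2.8889
Confirm numerically:
  x=-2.767: |R|=0.94081 <1
  x=-2.758: |R|=0.93638 <1
  x=-2.415: |R|=0.76080 <1
  x=-3.323: |R|=1.19887 >1
  x=-2.990: |R|=1.04795 >1
  x=-2.966: |R|=1.03666 >1
So |R|<1 on (-2.8889, 0).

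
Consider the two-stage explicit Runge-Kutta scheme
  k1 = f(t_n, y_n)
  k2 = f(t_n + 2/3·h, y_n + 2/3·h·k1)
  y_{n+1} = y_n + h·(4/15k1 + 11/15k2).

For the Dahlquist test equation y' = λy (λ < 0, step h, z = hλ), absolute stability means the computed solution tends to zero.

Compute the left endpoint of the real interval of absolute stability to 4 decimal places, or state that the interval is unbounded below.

left endpoint -2.0455.

On y'=λy, z=hλ:
  k1=λy_n ⇒ h·k1=z·y_n;  k2=λ(1+2/3z)y_n ⇒ h·k2=z(1+2/3z)y_n
  y_{n+1}/y_n = 1 + 4/15z + 11/15z(1+2/3z) = 1 + z + 22/45z²
  ⇒ R(z) = 1 + z + 22/45z².

Find x<0 with |R(x)|<1.
x=-0.42: |R|=0.6662
R=1: x+22/45x²=0 ⇒ x=−45/22=-2.0455; min R=1−1/(4·22/45)=0.4886>−1
Confirm numerically:
  x=-1.297: |R|=0.52541 <1
  x=-1.137: |R|=0.49502 <1
  x=-0.979: |R|=0.48957 <1
  x=-2.593: |R|=1.69412 >1
  x=-2.530: |R|=1.59933 >1
  x=-2.320: |R|=1.31140 >1
Stable set (-2.0455, 0).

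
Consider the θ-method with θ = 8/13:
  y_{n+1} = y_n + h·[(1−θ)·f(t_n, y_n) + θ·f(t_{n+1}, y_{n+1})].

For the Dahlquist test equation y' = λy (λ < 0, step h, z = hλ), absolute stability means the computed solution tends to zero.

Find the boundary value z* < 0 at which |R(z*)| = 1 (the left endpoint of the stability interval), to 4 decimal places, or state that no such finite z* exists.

interval (−∞, 0).

With y'=λy (z=hλ):
  y_{n+1} = y_n + z·[5/13·y_n + 8/13·y_{n+1}] ⇒ (1 − 8/13z)y_{n+1} = (1 + 5/13z)y_n
  R(z) = (1 + 5/13z)/(1 − 8/13z).

Solve |R(x)|<1 on ℝ⁻.
x=-1.69: |R|=0.1716
x=-2: |R|=0.1034
x=-10: |R|=0.3978
x=-100: |R|=0.5990
θ=8/13≥1/2 ⇒ |1+5/13x|<|1−8/13x| ∀x<0 ⇒ stable on all of ℝ⁻.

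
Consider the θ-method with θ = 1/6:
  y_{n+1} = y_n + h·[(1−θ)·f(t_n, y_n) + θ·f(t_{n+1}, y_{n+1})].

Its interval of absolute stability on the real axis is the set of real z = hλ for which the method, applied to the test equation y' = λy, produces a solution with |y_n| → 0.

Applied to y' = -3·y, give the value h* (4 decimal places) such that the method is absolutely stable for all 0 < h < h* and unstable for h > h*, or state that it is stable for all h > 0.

(-3.0000,0); λ=-3 ⇒ h* = (3)/3 = 1.0000.

On y'=λy, z=hλ:
  y_{n+1} = y_n + z·[5/6·y_n + 1/6·y_{n+1}] ⇒ (1 − 1/6z)y_{n+1} = (1 + 5/6z)y_n
  R(z) = (1 + 5/6z)/(1 − 1/6z).

Boundary: |R(x)|=1, x<0.
x=-1.44: |R|=0.1613
R=−1: 1+5/6x = −1+1/6x ⇒ -2/3x=2 ⇒ x=2/(-2/3)=-3.0000
Confirm numerically:
  x=-2.918: |R|=0.96322 <1
  x=-2.342: |R|=0.68449 <1
  x=-1.791: |R|=0.37928 <1
  x=-1.693: |R|=0.32042 <1
  x=-3.296: |R|=1.12737 >1
  x=-3.197: |R|=1.08568 >1
  x=-3.184: |R|=1.08014 >1
Stable set (-3.0000, 0).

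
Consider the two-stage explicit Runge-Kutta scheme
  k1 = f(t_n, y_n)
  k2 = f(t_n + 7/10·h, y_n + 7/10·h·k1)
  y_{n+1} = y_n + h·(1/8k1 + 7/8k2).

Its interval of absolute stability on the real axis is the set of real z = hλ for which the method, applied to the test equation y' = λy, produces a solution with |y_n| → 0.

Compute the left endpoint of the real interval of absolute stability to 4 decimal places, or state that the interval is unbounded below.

z* = -1.6327.

On y'=λy, z=hλ:
  k1=λy_n ⇒ h·k1=z·y_n;  k2=λ(1+7/10z)y_n ⇒ h·k2=z(1+7/10z)y_n
  y_{n+1}/y_n = 1 + 1/8z + 7/8z(1+7/10z) = 1 + z + 49/80z²
  so R(z) = 1 + z + 49/80z².

Solve |R(x)|<1 on ℝ⁻.
x=-1.34: |R|=0.7598
R=1: x+49/80x²=0 ⇒ x=−80/49=-1.6327; min R=1−1/(4·49/80)=0.5918>−1
Confirm numerically:
  x=-1.528: |R|=0.90206 <1
  x=-1.128: |R|=0.65134 <1
  x=-1.073: |R|=0.63219 <1
  x=-0.963: |R|=0.60501 <1
  x=-1.878: |R|=1.28222 >1
  x=-1.737: |R|=1.11102 >1
So |R|<1 on (-1.6327, 0).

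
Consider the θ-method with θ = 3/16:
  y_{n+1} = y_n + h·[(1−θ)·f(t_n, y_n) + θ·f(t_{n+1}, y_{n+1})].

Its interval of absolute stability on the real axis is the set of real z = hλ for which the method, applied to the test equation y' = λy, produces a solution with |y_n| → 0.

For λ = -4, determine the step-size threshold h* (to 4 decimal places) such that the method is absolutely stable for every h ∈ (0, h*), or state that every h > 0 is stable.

(-3.2000,0); λ=-4 ⇒ h* = (16/5)/4 = 0.8000.

Test eqn y'=λy, z=hλ:
  y_{n+1} = y_n + z·[13/16·y_n + 3/16·y_{n+1}] ⇒ (1 − 3/16z)y_{n+1} = (1 + 13/16z)y_n
  so R(z) = (1 + 13/16z)/(1 − 3/16z).

Solve |R(x)|<1 on ℝ⁻.
x=-0.8: |R|=0.3043
R=−1: 1+13/16x = −1+3/16x ⇒ -5/8x=2 ⇒ x=2/(-5/8)=-3.2000
Confirm numerically:
  x=-3.179: |R|=0.99178 <1
  x=-3.136: |R|=0.97481 <1
  x=-1.419: |R|=0.12080 <1
  x=-3.628: |R|=1.15920 >1
  x=-3.412: |R|=1.08081 >1
  x=-3.233: |R|=1.01284 >1
Interval (-3.2000, 0).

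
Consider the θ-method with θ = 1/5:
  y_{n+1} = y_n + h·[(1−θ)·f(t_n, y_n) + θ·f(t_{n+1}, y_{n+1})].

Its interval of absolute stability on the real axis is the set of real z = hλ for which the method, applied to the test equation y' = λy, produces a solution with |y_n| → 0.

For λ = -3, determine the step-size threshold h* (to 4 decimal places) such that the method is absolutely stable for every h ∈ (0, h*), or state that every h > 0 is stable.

(-3.3333,0); λ=-3 ⇒ h* = (10/3)/3 = 1.1111.

With y'=λy (z=hλ):
  y_{n+1} = y_n + z·[4/5·y_n + 1/5·y_{n+1}] ⇒ (1 − 1/5z)y_{n+1} = (1 + 4/5z)y_n
  Hence R(z) = (1 + 4/5z)/(1 − 1/5z).

Need |R(x)|<1, x<0.
x=-1.29: |R|=0.0254
R=−1: 1+4/5x = −1+1/5x ⇒ -3/5x=2 ⇒ x=2/(-3/5)=-3.3333
Confirm numerically:
  x=-3.251: |R|=0.97006 <1
  x=-1.404: |R|=0.09619 <1
  x=-1.347: |R|=0.06113 <1
  x=-3.928: |R|=1.19982 >1
  x=-3.598: |R|=1.09235 >1
  x=-3.442: |R|=1.03862 >1
So |R|<1 on (-3.3333, 0).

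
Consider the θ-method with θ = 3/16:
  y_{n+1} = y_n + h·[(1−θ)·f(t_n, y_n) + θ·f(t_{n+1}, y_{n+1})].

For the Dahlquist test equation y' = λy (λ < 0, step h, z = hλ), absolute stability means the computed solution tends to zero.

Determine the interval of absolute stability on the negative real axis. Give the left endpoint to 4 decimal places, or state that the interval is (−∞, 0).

(-3.2000, 0).

On y'=λy, z=hλ:
  y_{n+1} = y_n + z·[13/16·y_n + 3/16·y_{n+1}] ⇒ (1 − 3/16z)y_{n+1} = (1 + 13/16z)y_n
  Hence R(z) = (1 + 13/16z)/(1 − 3/16z).

Boundary: |R(x)|=1, x<0.
x=-1.68: |R|=0.2776
R=−1: 1+13/16x = −1+3/16x ⇒ -5/8x=2 ⇒ x=2/(-5/8)=-3.2000
Confirm numerically:
  x=-1.965: |R|=0.43594 <1
  x=-1.842: |R|=0.36913 <1
  x=-1.459: |R|=0.14561 <1
  x=-3.793: |R|=1.21659 >1
  x=-3.273: |R|=1.02827 >1
Stable set (-3.2000, 0).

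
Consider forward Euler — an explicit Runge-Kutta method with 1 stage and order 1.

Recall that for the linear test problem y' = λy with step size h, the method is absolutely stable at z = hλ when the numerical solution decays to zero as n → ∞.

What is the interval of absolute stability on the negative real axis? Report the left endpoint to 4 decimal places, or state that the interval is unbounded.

z∈(-2.0000,0).

On y'=λy, z=hλ:
  order 1, 1-stage ⇒ R(z)=1+z
  (e.g. R(-1.53)=-0.53000, |R|=0.53000)

Solve |R(x)|<1 on ℝ⁻.
x=-1.53: |R|=0.5300
|R(-2.26)|=1.2600 |R(-1.15)|=0.1500 |R(-0.63)|=0.3700
Bisect:
  x_lo=-2.8516 |R|=1.8516  x_hi=-0.2447 |R|=0.7553
  mid=-1.54813 |R|=0.54813 →hi
  mid=-2.19984 |R|=1.19984 →lo
  mid=-1.87399 |R|=0.87399 →hi
  mid=-2.03692 |R|=1.03692 →lo
  mid=-1.95545 |R|=0.95545 →hi
  mid=-1.99618 |R|=0.99618 →hi
  mid=-2.01655 |R|=1.01655 →lo
  mid=-2.00637 |R|=1.00637 →lo
  ...
  [-2.00000,-1.99984] ⇒ x*=-2.0000
Interval (-2.0000, 0).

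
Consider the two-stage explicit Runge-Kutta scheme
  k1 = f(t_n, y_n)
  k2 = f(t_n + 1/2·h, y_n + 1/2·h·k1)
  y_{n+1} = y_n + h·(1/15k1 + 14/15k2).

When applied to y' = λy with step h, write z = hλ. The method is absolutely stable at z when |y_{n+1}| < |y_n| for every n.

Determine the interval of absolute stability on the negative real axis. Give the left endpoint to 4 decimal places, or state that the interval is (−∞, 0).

Set f=λy, z=hλ:
  k1=λy_n ⇒ h·k1=z·y_n;  k2=λ(1+1/2z)y_n ⇒ h·k2=z(1+1/2z)y_n
  y_{n+1}/y_n = 1 + 1/15z + 14/15z(1+1/2z) = 1 + z + 7/15z²
  R(z) = 1 + z + 7/15z².

Solve |R(x)|<1 on ℝ⁻.
x=-1.37: |R|=0.5059
R=1: x+7/15x²=0 ⇒ x=−15/7=-2.1429; min R=1−1/(4·7/15)=0.4643>−1
Confirm numerically:
  x=-2.047: |R|=0.90843 <1
  x=-1.954: |R|=0.82779 <1
  x=-1.489: |R|=0.54566 <1
  x=-1.373: |R|=0.50673 <1
  x=-2.678: |R|=1.66879 >1
  x=-2.621: |R|=1.58483 >1
Stable set (-2.1429, 0).

z∈(-2.1429,0).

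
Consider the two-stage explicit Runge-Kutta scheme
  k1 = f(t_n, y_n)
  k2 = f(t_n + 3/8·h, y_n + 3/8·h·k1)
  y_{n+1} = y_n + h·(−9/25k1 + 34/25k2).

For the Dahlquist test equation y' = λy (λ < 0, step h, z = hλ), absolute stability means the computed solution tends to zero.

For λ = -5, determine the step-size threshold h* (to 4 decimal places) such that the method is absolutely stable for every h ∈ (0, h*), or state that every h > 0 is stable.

(-1.9608,0); λ=-5 ⇒ h* = (100/51)/5 = 0.3922.

Test eqn y'=λy, z=hλ:
  k1=λy_n ⇒ h·k1=z·y_n;  k2=λ(1+3/8z)y_n ⇒ h·k2=z(1+3/8z)y_n
  y_{n+1}/y_n = 1 − 9/25z + 34/25z(1+3/8z) = 1 + z + 51/100z²
  R(z) = 1 + z + 51/100z².

Boundary: |R(x)|=1, x<0.
x=-0.74: |R|=0.5393
R=1: x+51/100x²=0 ⇒ x=−100/51=-1.9608; min R=1−1/(4·51/100)=0.5098>−1
Confirm numerically:
  x=-1.196: |R|=0.53351 <1
  x=-1.172: |R|=0.52853 <1
  x=-1.065: |R|=0.51345 <1
  x=-2.419: |R|=1.56530 >1
  x=-2.077: |R|=1.12310 >1
  x=-2.025: |R|=1.06632 >1
So |R|<1 on (-1.9608, 0).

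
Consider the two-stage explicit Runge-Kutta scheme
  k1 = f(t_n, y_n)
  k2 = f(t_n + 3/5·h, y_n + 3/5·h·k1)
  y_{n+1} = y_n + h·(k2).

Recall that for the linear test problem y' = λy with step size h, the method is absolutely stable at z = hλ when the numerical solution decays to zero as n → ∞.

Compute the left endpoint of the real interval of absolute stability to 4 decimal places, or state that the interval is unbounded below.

Test eqn y'=λy, z=hλ:
  k1=λy_n ⇒ h·k1=z·y_n;  k2=λ(1+3/5z)y_n ⇒ h·k2=z(1+3/5z)y_n
  y_{n+1}/y_n = 1 + z(1+3/5z) = 1 + z + 3/5z²
  Hence R(z) = 1 + z + 3/5z².

Need |R(x)|<1, x<0.
x=-1.23: |R|=0.6777
R=1: x+3/5x²=0 ⇒ x=−5/3=-1.6667; min R=1−1/(4·3/5)=0.5833>−1
Confirm numerically:
  x=-1.579: |R|=0.91694 <1
  x=-1.412: |R|=0.78425 <1
  x=-1.382: |R|=0.76395 <1
  x=-1.245: |R|=0.68501 <1
  x=-2.042: |R|=1.45986 >1
  x=-1.915: |R|=1.28534 >1
  x=-1.879: |R|=1.23938 >1
Interval (-1.6667, 0).

left endpoint -1.6667.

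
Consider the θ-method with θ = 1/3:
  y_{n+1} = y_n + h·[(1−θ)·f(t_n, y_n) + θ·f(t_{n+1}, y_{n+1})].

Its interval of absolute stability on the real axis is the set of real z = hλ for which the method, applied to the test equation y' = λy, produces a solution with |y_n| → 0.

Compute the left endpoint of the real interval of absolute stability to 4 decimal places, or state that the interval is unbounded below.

With y'=λy (z=hλ):
  y_{n+1} = y_n + z·[2/3·y_n + 1/3·y_{n+1}] ⇒ (1 − 1/3z)y_{n+1} = (1 + 2/3z)y_n
  R(z) = (1 + 2/3z)/(1 − 1/3z).

Solve |R(x)|<1 on ℝ⁻.
x=-0.68: |R|=0.4457
R=−1: 1+2/3x = −1+1/3x ⇒ -1/3x=2 ⇒ x=2/(-1/3)=-6.0000
Confirm numerically:
  x=-5.851: |R|=0.98317 <1
  x=-4.454: |R|=0.79259 <1
  x=-3.143: |R|=0.53492 <1
  x=-6.550: |R|=1.05759 >1
  x=-6.471: |R|=1.04973 >1
  x=-6.131: |R|=1.01435 >1
Stable set (-6.0000, 0).

z* = -6.0000.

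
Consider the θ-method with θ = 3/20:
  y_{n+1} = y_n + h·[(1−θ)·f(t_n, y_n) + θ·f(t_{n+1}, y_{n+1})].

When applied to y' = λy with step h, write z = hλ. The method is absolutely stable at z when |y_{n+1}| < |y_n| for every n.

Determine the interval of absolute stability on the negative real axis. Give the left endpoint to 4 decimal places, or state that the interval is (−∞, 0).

z∈(-2.8571,0).

Test eqn y'=λy, z=hλ:
  y_{n+1} = y_n + z·[17/20·y_n + 3/20·y_{n+1}] ⇒ (1 − 3/20z)y_{n+1} = (1 + 17/20z)y_n
  R(z) = (1 + 17/20z)/(1 − 3/20z).

Need |R(x)|<1, x<0.
x=-1.04: |R|=0.1003
R=−1: 1+17/20x = −1+3/20x ⇒ -7/10x=2 ⇒ x=2/(-7/10)=-2.8571
Confirm numerically:
  x=-2.800: |R|=0.97183 <1
  x=-1.624: |R|=0.30589 <1
  x=-1.202: |R|=0.01839 <1
  x=-3.443: |R|=1.27043 >1
  x=-2.882: |R|=1.01215 >1
Stable set (-2.8571, 0).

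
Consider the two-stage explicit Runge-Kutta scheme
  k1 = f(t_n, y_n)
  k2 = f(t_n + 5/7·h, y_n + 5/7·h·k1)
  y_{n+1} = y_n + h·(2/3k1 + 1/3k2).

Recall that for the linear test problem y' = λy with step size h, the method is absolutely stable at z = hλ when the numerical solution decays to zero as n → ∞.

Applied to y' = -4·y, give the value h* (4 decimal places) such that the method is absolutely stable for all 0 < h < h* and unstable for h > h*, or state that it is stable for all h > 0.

(-4.2000,0); λ=-4 ⇒ h* = (21/5)/4 = 1.0500.

With y'=λy (z=hλ):
  k1=λy_n ⇒ h·k1=z·y_n;  k2=λ(1+5/7z)y_n ⇒ h·k2=z(1+5/7z)y_n
  y_{n+1}/y_n = 1 + 2/3z + 1/3z(1+5/7z) = 1 + z + 5/21z²
  R(z) = 1 + z + 5/21z².

Find x<0 with |R(x)|<1.
x=-1.75: |R|=0.0208
R=1: x+5/21x²=0 ⇒ x=−21/5=-4.2000; min R=1−1/(4·5/21)=-0.0500>−1
Confirm numerically:
  x=-4.133: |R|=0.93407 <1
  x=-3.485: |R|=0.40672 <1
  x=-3.288: |R|=0.28603 <1
  x=-3.234: |R|=0.25618 <1
  x=-4.750: |R|=1.62202 >1
  x=-4.497: |R|=1.31800 >1
  x=-4.227: |R|=1.02717 >1
Stable set (-4.2000, 0).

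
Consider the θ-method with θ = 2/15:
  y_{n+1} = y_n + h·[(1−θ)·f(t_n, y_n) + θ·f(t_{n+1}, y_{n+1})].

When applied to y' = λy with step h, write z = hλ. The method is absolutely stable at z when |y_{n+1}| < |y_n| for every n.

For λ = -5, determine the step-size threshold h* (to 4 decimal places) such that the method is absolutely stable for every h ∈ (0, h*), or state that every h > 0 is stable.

On y'=λy, z=hλ:
  y_{n+1} = y_n + z·[13/15·y_n + 2/15·y_{n+1}] ⇒ (1 − 2/15z)y_{n+1} = (1 + 13/15z)y_n
  R(z) = (1 + 13/15z)/(1 − 2/15z).

Find x<0 with |R(x)|<1.
x=-1.55: |R|=0.2845
R=−1: 1+13/15x = −1+2/15x ⇒ -11/15x=2 ⇒ x=2/(-11/15)=-2.7273
Confirm numerically:
  x=-2.687: |R|=0.97826 <1
  x=-2.259: |R|=0.73609 <1
  x=-1.307: |R|=0.11304 <1
  x=-1.276: |R|=0.09047 <1
  x=-3.327: |R|=1.30466 >1
  x=-3.313: |R|=1.29793 >1
  x=-3.198: |R|=1.24201 >1
Stable set (-2.7273, 0).

(-2.7273,0); λ=-5 ⇒ h* = (30/11)/5 = 0.5455.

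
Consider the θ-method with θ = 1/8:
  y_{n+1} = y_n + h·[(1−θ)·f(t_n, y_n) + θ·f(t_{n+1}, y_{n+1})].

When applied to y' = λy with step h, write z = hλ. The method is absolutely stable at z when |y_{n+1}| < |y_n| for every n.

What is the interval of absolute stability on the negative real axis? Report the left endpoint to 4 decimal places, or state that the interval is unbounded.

z∈(-2.6667,0).

With y'=λy (z=hλ):
  y_{n+1} = y_n + z·[7/8·y_n + 1/8·y_{n+1}] ⇒ (1 − 1/8z)y_{n+1} = (1 + 7/8z)y_n
  R(z) = (1 + 7/8z)/(1 − 1/8z).

Need |R(x)|<1, x<0.
x=-1.36: |R|=0.1624
R=−1: 1+7/8x = −1+1/8x ⇒ -3/4x=2 ⇒ x=2/(-3/4)=-2.6667
Confirm numerically:
  x=-2.564: |R|=0.94169 <1
  x=-2.467: |R|=0.88555 <1
  x=-1.750: |R|=0.43590 <1
  x=-3.155: |R|=1.26266 >1
  x=-3.010: |R|=1.18710 >1
  x=-2.723: |R|=1.03152 >1
So |R|<1 on (-2.6667, 0).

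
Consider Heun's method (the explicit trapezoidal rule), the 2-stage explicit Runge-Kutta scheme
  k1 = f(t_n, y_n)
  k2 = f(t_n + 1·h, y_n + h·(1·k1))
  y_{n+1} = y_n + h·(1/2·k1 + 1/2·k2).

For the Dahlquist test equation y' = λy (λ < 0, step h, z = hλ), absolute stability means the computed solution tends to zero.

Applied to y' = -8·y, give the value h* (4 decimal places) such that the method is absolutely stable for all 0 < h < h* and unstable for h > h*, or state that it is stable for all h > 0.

Set f=λy, z=hλ:
  order 2, 2-stage ⇒ R(z)=1+z+z^2/2
  (e.g. R(-0.63)=0.56845, |R|=0.56845)

Solve |R(x)|<1 on ℝ⁻.
x=-0.63: |R|=0.5684
|R(-2.26)|=1.2938 |R(-1.74)|=0.7738 |R(-0.77)|=0.5264
Bisect:
  x_lo=-2.6101 |R|=1.7962  x_hi=-0.0807 |R|=0.9225
  mid=-1.34542 |R|=0.55966 →hi
  mid=-1.97776 |R|=0.97801 →hi
  mid=-2.29393 |R|=1.33713 →lo
  mid=-2.13585 |R|=1.14507 →lo
  mid=-2.05680 |R|=1.05842 →lo
  mid=-2.01728 |R|=1.01743 →lo
  mid=-1.99752 |R|=0.99752 →hi
  mid=-2.00740 |R|=1.00743 →lo
  mid=-2.00246 |R|=1.00246 →lo
  ...
  [-2.00015,-1.99999] ⇒ x*=-2.0000
So |R|<1 on (-2.0000, 0).

(-2.0000,0); λ=-8 ⇒ h* = 0.2500.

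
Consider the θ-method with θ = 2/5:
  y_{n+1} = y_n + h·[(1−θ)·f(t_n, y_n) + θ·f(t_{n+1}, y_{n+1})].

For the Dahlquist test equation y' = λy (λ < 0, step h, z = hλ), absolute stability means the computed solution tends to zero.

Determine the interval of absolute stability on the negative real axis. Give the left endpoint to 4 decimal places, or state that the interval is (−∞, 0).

With y'=λy (z=hλ):
  y_{n+1} = y_n + z·[3/5·y_n + 2/5·y_{n+1}] ⇒ (1 − 2/5z)y_{n+1} = (1 + 3/5z)y_n
  R(z) = (1 + 3/5z)/(1 − 2/5z).

Find x<0 with |R(x)|<1.
x=-1.3: |R|=0.1447
R=−1: 1+3/5x = −1+2/5x ⇒ -1/5x=2 ⇒ x=2/(-1/5)=-10.0000
Confirm numerically:
  x=-7.998: |R|=0.90465 <1
  x=-4.972: |R|=0.66354 <1
  x=-4.929: |R|=0.65870 <1
  x=-4.601: |R|=0.61984 <1
  x=-10.551: |R|=1.02111 >1
  x=-10.454: |R|=1.01752 >1
  x=-10.224: |R|=1.00880 >1
Stable set (-10.0000, 0).

(-10.0000, 0).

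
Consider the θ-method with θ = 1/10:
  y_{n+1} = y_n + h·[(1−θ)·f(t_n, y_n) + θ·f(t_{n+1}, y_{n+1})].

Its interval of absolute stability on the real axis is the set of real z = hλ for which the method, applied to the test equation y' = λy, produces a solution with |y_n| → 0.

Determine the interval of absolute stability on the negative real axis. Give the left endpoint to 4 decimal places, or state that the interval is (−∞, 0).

z∈(-2.5000,0).

With y'=λy (z=hλ):
  y_{n+1} = y_n + z·[9/10·y_n + 1/10·y_{n+1}] ⇒ (1 − 1/10z)y_{n+1} = (1 + 9/10z)y_n
  so R(z) = (1 + 9/10z)/(1 − 1/10z).

Need |R(x)|<1, x<0.
x=-1.27: |R|=0.1269
R=−1: 1+9/10x = −1+1/10x ⇒ -4/5x=2 ⇒ x=2/(-4/5)=-2.5000
Confirm numerically:
  x=-2.446: |R|=0.96529 <1
  x=-1.655: |R|=0.41999 <1
  x=-1.477: |R|=0.28692 <1
  x=-1.113: |R|=0.00153 <1
  x=-2.776: |R|=1.17282 >1
  x=-2.653: |R|=1.09674 >1
  x=-2.584: |R|=1.05340 >1
Interval (-2.5000, 0).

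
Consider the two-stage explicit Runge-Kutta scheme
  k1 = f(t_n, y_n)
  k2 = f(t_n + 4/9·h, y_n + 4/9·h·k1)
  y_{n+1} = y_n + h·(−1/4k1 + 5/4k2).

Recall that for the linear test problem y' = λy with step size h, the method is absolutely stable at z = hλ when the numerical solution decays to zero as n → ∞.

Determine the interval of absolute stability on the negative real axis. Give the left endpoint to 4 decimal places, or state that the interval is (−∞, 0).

Set f=λy, z=hλ:
  k1=λy_n ⇒ h·k1=z·y_n;  k2=λ(1+4/9z)y_n ⇒ h·k2=z(1+4/9z)y_n
  y_{n+1}/y_n = 1 − 1/4z + 5/4z(1+4/9z) = 1 + z + 5/9z²
  so R(z) = 1 + z + 5/9z².

Solve |R(x)|<1 on ℝ⁻.
x=-0.79: |R|=0.5567
R=1: x+5/9x²=0 ⇒ x=−9/5=-1.8000; min R=1−1/(4·5/9)=0.5500>−1
Confirm numerically:
  x=-1.296: |R|=0.63712 <1
  x=-1.289: |R|=0.63407 <1
  x=-1.175: |R|=0.59201 <1
  x=-0.911: |R|=0.55007 <1
  x=-2.008: |R|=1.23204 >1
  x=-1.860: |R|=1.06200 >1
  x=-1.821: |R|=1.02125 >1
Interval (-1.8000, 0).

z∈(-1.8000,0).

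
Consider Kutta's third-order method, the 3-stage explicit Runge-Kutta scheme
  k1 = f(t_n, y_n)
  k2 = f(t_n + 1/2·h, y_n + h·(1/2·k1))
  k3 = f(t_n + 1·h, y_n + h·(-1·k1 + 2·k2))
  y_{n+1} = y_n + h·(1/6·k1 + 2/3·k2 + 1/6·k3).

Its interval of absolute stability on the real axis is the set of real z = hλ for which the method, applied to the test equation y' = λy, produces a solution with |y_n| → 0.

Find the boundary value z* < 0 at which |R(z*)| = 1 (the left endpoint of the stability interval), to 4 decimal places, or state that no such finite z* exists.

z* = -2.5127.

Test eqn y'=λy, z=hλ:
  order 3, 3-stage ⇒ R(z)=1+z+z^2/2+z^3/6
  (e.g. R(-1.6)=-0.00267, |R|=0.00267)

Find x<0 with |R(x)|<1.
x=-1.6: |R|=0.0027
|R(-2.13)|=0.4721 |R(-1.7)|=0.0738 |R(-1.58)|=0.0108
Bisect:
  x_lo=-2.9967 |R|=1.9917  x_hi=-0.3197 |R|=0.7260
  mid=-1.65817 |R|=0.04327 →hi
  mid=-2.32742 |R|=0.72020 →hi
  mid=-2.66204 |R|=1.26289 →lo
  mid=-2.49473 |R|=0.97063 →hi
  mid=-2.57839 |R|=1.11123 →lo
  mid=-2.53656 |R|=1.03959 →lo
  mid=-2.51565 |R|=1.00477 →lo
  mid=-2.50519 |R|=0.98762 →hi
  ...
  [-2.51287,-2.51270] ⇒ x*=-2.5127
So |R|<1 on (-2.5127, 0).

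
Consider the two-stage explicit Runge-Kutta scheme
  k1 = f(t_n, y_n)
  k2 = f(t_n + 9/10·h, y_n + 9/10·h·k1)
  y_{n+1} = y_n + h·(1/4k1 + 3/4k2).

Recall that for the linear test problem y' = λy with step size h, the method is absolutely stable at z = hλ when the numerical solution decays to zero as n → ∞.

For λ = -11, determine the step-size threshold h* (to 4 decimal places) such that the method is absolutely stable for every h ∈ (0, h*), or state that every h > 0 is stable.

(-1.4815,0); λ=-11 ⇒ h* = (40/27)/11 = 0.1347.

Set f=λy, z=hλ:
  k1=λy_n ⇒ h·k1=z·y_n;  k2=λ(1+9/10z)y_n ⇒ h·k2=z(1+9/10z)y_n
  y_{n+1}/y_n = 1 + 1/4z + 3/4z(1+9/10z) = 1 + z + 27/40z²
  so R(z) = 1 + z + 27/40z².

Find x<0 with |R(x)|<1.
x=-0.47: |R|=0.6791
R=1: x+27/40x²=0 ⇒ x=−40/27=-1.4815; min R=1−1/(4·27/40)=0.6296>−1
Confirm numerically:
  x=-1.258: |R|=0.81023 <1
  x=-1.095: |R|=0.71434 <1
  x=-0.837: |R|=0.63588 <1
  x=-1.586: |R|=1.11189 >1
  x=-1.584: |R|=1.10961 >1
  x=-1.564: |R|=1.08711 >1
Interval (-1.4815, 0).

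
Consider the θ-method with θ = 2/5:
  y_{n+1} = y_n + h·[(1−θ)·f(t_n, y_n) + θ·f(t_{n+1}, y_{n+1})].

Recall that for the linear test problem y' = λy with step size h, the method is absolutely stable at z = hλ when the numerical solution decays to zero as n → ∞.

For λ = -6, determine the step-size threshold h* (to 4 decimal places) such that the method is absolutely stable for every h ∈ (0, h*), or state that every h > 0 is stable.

(-10.0000,0); λ=-6 ⇒ h* = (10)/6 = 1.6667.

With y'=λy (z=hλ):
  y_{n+1} = y_n + z·[3/5·y_n + 2/5·y_{n+1}] ⇒ (1 − 2/5z)y_{n+1} = (1 + 3/5z)y_n
  R(z) = (1 + 3/5z)/(1 − 2/5z).

Need |R(x)|<1, x<0.
x=-0.74: |R|=0.4290
R=−1: 1+3/5x = −1+2/5x ⇒ -1/5x=2 ⇒ x=2/(-1/5)=-10.0000
Confirm numerically:
  x=-8.641: |R|=0.93901 <1
  x=-5.661: |R|=0.73416 <1
  x=-5.659: |R|=0.73397 <1
  x=-10.245: |R|=1.00961 >1
  x=-10.058: |R|=1.00231 >1
Interval (-10.0000, 0).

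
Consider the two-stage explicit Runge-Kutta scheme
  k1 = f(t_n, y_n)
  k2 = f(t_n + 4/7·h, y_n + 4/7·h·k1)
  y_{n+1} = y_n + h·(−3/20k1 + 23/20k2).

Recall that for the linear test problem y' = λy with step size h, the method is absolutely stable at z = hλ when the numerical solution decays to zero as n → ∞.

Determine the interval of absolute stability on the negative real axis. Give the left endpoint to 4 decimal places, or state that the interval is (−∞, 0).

On y'=λy, z=hλ:
  k1=λy_n ⇒ h·k1=z·y_n;  k2=λ(1+4/7z)y_n ⇒ h·k2=z(1+4/7z)y_n
  y_{n+1}/y_n = 1 − 3/20z + 23/20z(1+4/7z) = 1 + z + 23/35z²
  Hence R(z) = 1 + z + 23/35z².

Find x<0 with |R(x)|<1.
x=-0.61: |R|=0.6345
R=1: x+23/35x²=0 ⇒ x=−35/23=-1.5217; min R=1−1/(4·23/35)=0.6196>−1
Confirm numerically:
  x=-1.478: |R|=0.95752 <1
  x=-1.473: |R|=0.95282 <1
  x=-0.751: |R|=0.61963 <1
  x=-0.650: |R|=0.62764 <1
  x=-1.790: |R|=1.31555 >1
  x=-1.698: |R|=1.19668 >1
  x=-1.568: |R|=1.04767 >1
Interval (-1.5217, 0).

z∈(-1.5217,0).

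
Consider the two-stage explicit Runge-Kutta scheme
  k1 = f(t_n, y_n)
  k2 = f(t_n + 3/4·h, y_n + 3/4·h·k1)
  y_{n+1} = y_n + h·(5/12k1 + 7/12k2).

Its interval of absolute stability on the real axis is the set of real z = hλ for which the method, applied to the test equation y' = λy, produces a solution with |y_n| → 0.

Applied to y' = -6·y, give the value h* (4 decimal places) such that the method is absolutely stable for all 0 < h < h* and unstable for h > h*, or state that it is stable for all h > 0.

With y'=λy (z=hλ):
  k1=λy_n ⇒ h·k1=z·y_n;  k2=λ(1+3/4z)y_n ⇒ h·k2=z(1+3/4z)y_n
  y_{n+1}/y_n = 1 + 5/12z + 7/12z(1+3/4z) = 1 + z + 7/16z²
  R(z) = 1 + z + 7/16z².

Boundary: |R(x)|=1, x<0.
x=-0.61: |R|=0.5528
R=1: x+7/16x²=0 ⇒ x=−16/7=-2.2857; min R=1−1/(4·7/16)=0.4286>−1
Confirm numerically:
  x=-2.135: |R|=0.85922 <1
  x=-1.607: |R|=0.52282 <1
  x=-1.367: |R|=0.45055 <1
  x=-1.021: |R|=0.43507 <1
  x=-2.743: |R|=1.54877 >1
  x=-2.660: |R|=1.43558 >1
  x=-2.583: |R|=1.33595 >1
Stable set (-2.2857, 0).

(-2.2857,0); λ=-6 ⇒ h* = (16/7)/6 = 0.3810.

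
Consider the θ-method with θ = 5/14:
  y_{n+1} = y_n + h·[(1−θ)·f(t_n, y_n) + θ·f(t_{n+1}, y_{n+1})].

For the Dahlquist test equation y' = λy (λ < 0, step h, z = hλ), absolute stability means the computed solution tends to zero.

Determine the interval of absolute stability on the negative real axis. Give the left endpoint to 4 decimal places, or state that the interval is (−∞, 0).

Set f=λy, z=hλ:
  y_{n+1} = y_n + z·[9/14·y_n + 5/14·y_{n+1}] ⇒ (1 − 5/14z)y_{n+1} = (1 + 9/14z)y_n
  so R(z) = (1 + 9/14z)/(1 − 5/14z).

Need |R(x)|<1, x<0.
x=-0.84: |R|=0.3538
R=−1: 1+9/14x = −1+5/14x ⇒ -2/7x=2 ⇒ x=2/(-2/7)=-7.0000
Confirm numerically:
  x=-3.795: |R|=0.61122 <1
  x=-3.622: |R|=0.57920 <1
  x=-3.556: |R|=0.56652 <1
  x=-2.845: |R|=0.41116 <1
  x=-7.248: |R|=1.01975 >1
  x=-7.224: |R|=1.01788 >1
Stable set (-7.0000, 0).

z∈(-7.0000,0).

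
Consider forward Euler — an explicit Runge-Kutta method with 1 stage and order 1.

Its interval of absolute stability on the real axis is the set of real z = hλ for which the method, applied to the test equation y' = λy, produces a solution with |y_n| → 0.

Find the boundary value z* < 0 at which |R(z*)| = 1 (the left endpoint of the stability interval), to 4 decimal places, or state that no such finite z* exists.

Test eqn y'=λy, z=hλ:
  order 1, 1-stage ⇒ R(z)=1+z
  (e.g. R(-0.92)=0.08000, |R|=0.08000)

Boundary: |R(x)|=1, x<0.
x=-0.92: |R|=0.0800
|R(-2.32)|=1.3200 |R(-1.25)|=0.2500 |R(-0.65)|=0.3500
Bisect:
  x_lo=-2.5624 |R|=1.5624  x_hi=-0.3275 |R|=0.6725
  mid=-1.44495 |R|=0.44495 →hi
  mid=-2.00367 |R|=1.00367 →lo
  mid=-1.72431 |R|=0.72431 →hi
  mid=-1.86399 |R|=0.86399 →hi
  mid=-1.93383 |R|=0.93383 →hi
  mid=-1.96875 |R|=0.96875 →hi
  mid=-1.98621 |R|=0.98621 →hi
  mid=-1.99494 |R|=0.99494 →hi
  ...
  [-2.00012,-1.99999] ⇒ x*=-2.0000
So |R|<1 on (-2.0000, 0).

left endpoint -2.0000.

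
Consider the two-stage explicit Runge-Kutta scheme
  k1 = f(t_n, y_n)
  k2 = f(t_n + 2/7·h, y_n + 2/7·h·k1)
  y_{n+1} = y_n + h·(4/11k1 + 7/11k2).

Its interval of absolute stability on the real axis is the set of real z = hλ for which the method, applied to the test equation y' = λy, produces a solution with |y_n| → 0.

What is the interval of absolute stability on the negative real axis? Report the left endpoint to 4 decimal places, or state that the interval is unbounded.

Set f=λy, z=hλ:
  k1=λy_n ⇒ h·k1=z·y_n;  k2=λ(1+2/7z)y_n ⇒ h·k2=z(1+2/7z)y_n
  y_{n+1}/y_n = 1 + 4/11z + 7/11z(1+2/7z) = 1 + z + 2/11z²
  Hence R(z) = 1 + z + 2/11z².

Need |R(x)|<1, x<0.
x=-0.82: |R|=0.3023
R=1: x+2/11x²=0 ⇒ x=−11/2=-5.5000; min R=1−1/(4·2/11)=-0.3750>−1
Confirm numerically:
  x=-5.415: |R|=0.91631 <1
  x=-3.346: |R|=0.31042 <1
  x=-2.632: |R|=0.37247 <1
  x=-5.683: |R|=1.18909 >1
  x=-5.629: |R|=1.13203 >1
Interval (-5.5000, 0).

z∈(-5.5000,0).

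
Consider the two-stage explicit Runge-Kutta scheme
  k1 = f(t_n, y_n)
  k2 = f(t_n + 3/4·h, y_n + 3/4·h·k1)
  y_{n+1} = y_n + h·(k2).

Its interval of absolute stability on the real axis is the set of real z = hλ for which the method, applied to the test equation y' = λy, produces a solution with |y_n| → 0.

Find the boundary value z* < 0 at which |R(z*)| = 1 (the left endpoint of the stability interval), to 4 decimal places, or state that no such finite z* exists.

Test eqn y'=λy, z=hλ:
  k1=λy_n ⇒ h·k1=z·y_n;  k2=λ(1+3/4z)y_n ⇒ h·k2=z(1+3/4z)y_n
  y_{n+1}/y_n = 1 + z(1+3/4z) = 1 + z + 3/4z²
  R(z) = 1 + z + 3/4z².

Solve |R(x)|<1 on ℝ⁻.
x=-1.45: |R|=1.1269
R=1: x+3/4x²=0 ⇒ x=−4/3=-1.3333; min R=1−1/(4·3/4)=0.6667>−1
Confirm numerically:
  x=-1.037: |R|=0.76953 <1
  x=-0.777: |R|=0.67580 <1
  x=-0.771: |R|=0.67483 <1
  x=-1.500: |R|=1.18750 >1
  x=-1.496: |R|=1.18251 >1
  x=-1.388: |R|=1.05691 >1
Stable set (-1.3333, 0).

z* = -1.3333.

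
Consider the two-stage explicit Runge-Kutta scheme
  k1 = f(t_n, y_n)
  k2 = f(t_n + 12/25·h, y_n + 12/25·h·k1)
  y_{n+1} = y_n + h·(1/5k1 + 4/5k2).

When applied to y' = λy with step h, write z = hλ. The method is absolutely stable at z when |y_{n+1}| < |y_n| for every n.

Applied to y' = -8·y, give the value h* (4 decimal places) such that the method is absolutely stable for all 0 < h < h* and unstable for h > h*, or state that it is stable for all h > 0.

With y'=λy (z=hλ):
  k1=λy_n ⇒ h·k1=z·y_n;  k2=λ(1+12/25z)y_n ⇒ h·k2=z(1+12/25z)y_n
  y_{n+1}/y_n = 1 + 1/5z + 4/5z(1+12/25z) = 1 + z + 48/125z²
  R(z) = 1 + z + 48/125z².

Need |R(x)|<1, x<0.
x=-0.33: |R|=0.7118
R=1: x+48/125x²=0 ⇒ x=−125/48=-2.6042; min R=1−1/(4·48/125)=0.3490>−1
Confirm numerically:
  x=-1.557: |R|=0.37391 <1
  x=-1.453: |R|=0.35770 <1
  x=-1.149: |R|=0.35796 <1
  x=-3.116: |R|=1.61243 >1
  x=-2.927: |R|=1.36285 >1
  x=-2.734: |R|=1.13631 >1
Stable set (-2.6042, 0).

(-2.6042,0); λ=-8 ⇒ h* = (125/48)/8 = 0.3255.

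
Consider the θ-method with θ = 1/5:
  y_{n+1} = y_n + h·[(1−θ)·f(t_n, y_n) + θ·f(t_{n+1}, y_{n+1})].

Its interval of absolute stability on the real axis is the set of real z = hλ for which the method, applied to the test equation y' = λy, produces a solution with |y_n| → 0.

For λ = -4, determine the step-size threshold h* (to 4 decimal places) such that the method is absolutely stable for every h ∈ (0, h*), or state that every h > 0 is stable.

(-3.3333,0); λ=-4 ⇒ h* = (10/3)/4 = 0.8333.

Test eqn y'=λy, z=hλ:
  y_{n+1} = y_n + z·[4/5·y_n + 1/5·y_{n+1}] ⇒ (1 − 1/5z)y_{n+1} = (1 + 4/5z)y_n
  ⇒ R(z) = (1 + 4/5z)/(1 − 1/5z).

Find x<0 with |R(x)|<1.
x=-1.39: |R|=0.0876
R=−1: 1+4/5x = −1+1/5x ⇒ -3/5x=2 ⇒ x=2/(-3/5)=-3.3333
Confirm numerically:
  x=-3.211: |R|=0.95530 <1
  x=-2.911: |R|=0.83984 <1
  x=-2.606: |R|=0.71312 <1
  x=-2.039: |R|=0.44836 <1
  x=-3.758: |R|=1.14547 >1
  x=-3.750: |R|=1.14286 >1
  x=-3.696: |R|=1.12511 >1
So |R|<1 on (-3.3333, 0).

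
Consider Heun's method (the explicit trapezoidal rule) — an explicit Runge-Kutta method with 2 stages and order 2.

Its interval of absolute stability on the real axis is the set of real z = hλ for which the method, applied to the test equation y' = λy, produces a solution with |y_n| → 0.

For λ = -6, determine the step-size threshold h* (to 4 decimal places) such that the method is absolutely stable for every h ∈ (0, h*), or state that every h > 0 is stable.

Set f=λy, z=hλ:
  order 2, 2-stage ⇒ R(z)=1+z+z^2/2
  (e.g. R(-1.71)=0.75205, |R|=0.75205)

Find x<0 with |R(x)|<1.
x=-1.71: |R|=0.7520
|R(-1.69)|=0.7380 |R(-1.64)|=0.7048 |R(-1.47)|=0.6104
Bisect:
  x_lo=-2.8011 |R|=2.1219  x_hi=-0.0747 |R|=0.9281
  mid=-1.43787 |R|=0.59586 →hi
  mid=-2.11946 |R|=1.12660 →lo
  mid=-1.77866 |R|=0.80316 →hi
  mid=-1.94906 |R|=0.95036 →hi
  mid=-2.03426 |R|=1.03485 →lo
  mid=-1.99166 |R|=0.99170 →hi
  mid=-2.01296 |R|=1.01304 →lo
  mid=-2.00231 |R|=1.00231 →lo
  mid=-1.99699 |R|=0.99699 →hi
  ...
  [-2.00015,-1.99998] ⇒ x*=-2.0000
So |R|<1 on (-2.0000, 0).

(-2.0000,0); λ=-6 ⇒ h* = 0.3333.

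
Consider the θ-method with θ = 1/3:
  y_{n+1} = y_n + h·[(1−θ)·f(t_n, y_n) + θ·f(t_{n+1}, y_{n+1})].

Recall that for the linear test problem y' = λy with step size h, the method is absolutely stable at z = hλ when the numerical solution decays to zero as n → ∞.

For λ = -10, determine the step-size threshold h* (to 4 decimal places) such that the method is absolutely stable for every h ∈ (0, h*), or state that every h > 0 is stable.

(-6.0000,0); λ=-10 ⇒ h* = (6)/10 = 0.6000.

On y'=λy, z=hλ:
  y_{n+1} = y_n + z·[2/3·y_n + 1/3·y_{n+1}] ⇒ (1 − 1/3z)y_{n+1} = (1 + 2/3z)y_n
  Hence R(z) = (1 + 2/3z)/(1 − 1/3z).

Solve |R(x)|<1 on ℝ⁻.
x=-1.62: |R|=0.0519
R=−1: 1+2/3x = −1+1/3x ⇒ -1/3x=2 ⇒ x=2/(-1/3)=-6.0000
Confirm numerically:
  x=-5.674: |R|=0.96242 <1
  x=-3.850: |R|=0.68613 <1
  x=-3.267: |R|=0.56391 <1
  x=-6.411: |R|=1.04367 >1
  x=-6.120: |R|=1.01316 >1
  x=-6.022: |R|=1.00244 >1
Interval (-6.0000, 0).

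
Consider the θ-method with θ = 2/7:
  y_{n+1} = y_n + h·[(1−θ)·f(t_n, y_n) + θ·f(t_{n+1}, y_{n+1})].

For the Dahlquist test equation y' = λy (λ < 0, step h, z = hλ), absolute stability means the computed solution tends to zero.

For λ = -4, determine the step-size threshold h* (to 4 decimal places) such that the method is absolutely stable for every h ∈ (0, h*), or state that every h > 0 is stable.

(-4.6667,0); λ=-4 ⇒ h* = (14/3)/4 = 1.1667.

Test eqn y'=λy, z=hλ:
  y_{n+1} = y_n + z·[5/7·y_n + 2/7·y_{n+1}] ⇒ (1 − 2/7z)y_{n+1} = (1 + 5/7z)y_n
  ⇒ R(z) = (1 + 5/7z)/(1 − 2/7z).

Need |R(x)|<1, x<0.
x=-1.52: |R|=0.0598
R=−1: 1+5/7x = −1+2/7x ⇒ -3/7x=2 ⇒ x=2/(-3/7)=-4.6667
Confirm numerically:
  x=-3.395: |R|=0.72335 <1
  x=-3.203: |R|=0.67246 <1
  x=-2.161: |R|=0.33607 <1
  x=-2.065: |R|=0.29874 <1
  x=-5.263: |R|=1.10208 >1
  x=-4.849: |R|=1.03276 >1
Interval (-4.6667, 0).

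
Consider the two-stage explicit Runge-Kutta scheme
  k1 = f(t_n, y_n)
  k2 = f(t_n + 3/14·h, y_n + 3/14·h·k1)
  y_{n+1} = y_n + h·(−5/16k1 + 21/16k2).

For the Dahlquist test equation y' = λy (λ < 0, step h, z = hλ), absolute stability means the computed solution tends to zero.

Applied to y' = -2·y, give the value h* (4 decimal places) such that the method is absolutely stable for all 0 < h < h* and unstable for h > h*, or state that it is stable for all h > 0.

(-3.5556,0); λ=-2 ⇒ h* = (32/9)/2 = 1.7778.

Test eqn y'=λy, z=hλ:
  k1=λy_n ⇒ h·k1=z·y_n;  k2=λ(1+3/14z)y_n ⇒ h·k2=z(1+3/14z)y_n
  y_{n+1}/y_n = 1 − 5/16z + 21/16z(1+3/14z) = 1 + z + 9/32z²
  ⇒ R(z) = 1 + z + 9/32z².

Solve |R(x)|<1 on ℝ⁻.
x=-1.75: |R|=0.1113
R=1: x+9/32x²=0 ⇒ x=−32/9=-3.5556; min R=1−1/(4·9/32)=0.1111>−1
Confirm numerically:
  x=-3.089: |R|=0.59467 <1
  x=-2.540: |R|=0.27451 <1
  x=-2.241: |R|=0.17146 <1
  x=-1.643: |R|=0.11622 <1
  x=-4.083: |R|=1.60569 >1
  x=-3.961: |R|=1.45168 >1
  x=-3.796: |R|=1.25670 >1
So |R|<1 on (-3.5556, 0).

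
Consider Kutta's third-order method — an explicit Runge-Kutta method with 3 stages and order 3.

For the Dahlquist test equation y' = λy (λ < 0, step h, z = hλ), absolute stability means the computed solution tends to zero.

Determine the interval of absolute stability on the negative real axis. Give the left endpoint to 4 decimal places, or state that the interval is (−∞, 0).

On y'=λy, z=hλ:
  order 3, 3-stage ⇒ R(z)=1+z+z^2/2+z^3/6
  (e.g. R(-0.43)=0.64920, |R|=0.64920)

Solve |R(x)|<1 on ℝ⁻.
x=-0.43: |R|=0.6492
|R(-2.28)|=0.6562 |R(-1.49)|=0.0687 |R(-0.74)|=0.4663
Bisect:
  x_lo=-3.3582 |R|=3.0314  x_hi=-0.2769 |R|=0.7579
  mid=-1.81752 |R|=0.16649 →hi
  mid=-2.58784 |R|=1.12781 →lo
  mid=-2.20268 |R|=0.55794 →hi
  mid=-2.39526 |R|=0.81700 →hi
  mid=-2.49155 |R|=0.96549 →hi
  mid=-2.53970 |R|=1.04487 →lo
  mid=-2.51562 |R|=1.00474 →lo
  mid=-2.50359 |R|=0.98501 →hi
  ...
  [-2.51280,-2.51262] ⇒ x*=-2.5127
Interval (-2.5127, 0).

(-2.5127, 0).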